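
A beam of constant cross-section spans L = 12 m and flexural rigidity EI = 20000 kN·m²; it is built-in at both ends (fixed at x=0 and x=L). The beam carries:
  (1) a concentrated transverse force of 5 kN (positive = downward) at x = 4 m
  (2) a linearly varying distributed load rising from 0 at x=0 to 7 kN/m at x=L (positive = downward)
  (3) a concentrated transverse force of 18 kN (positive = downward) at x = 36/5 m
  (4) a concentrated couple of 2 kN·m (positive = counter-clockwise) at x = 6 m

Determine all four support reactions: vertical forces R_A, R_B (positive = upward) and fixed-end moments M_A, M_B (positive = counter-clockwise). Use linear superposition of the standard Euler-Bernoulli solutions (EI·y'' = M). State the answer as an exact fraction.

Load 1 — point force P=5 kN at a=4 m (b=L-a=8):
  R_A = Pb²(3a+b)/L³ = 5·8²·(3·4+8)/12³ = 100/27 kN
  M_A = Pab²/L² = 5·4·8²/12² = 80/9 kN·m
  R_B = Pa²(a+3b)/L³ = 5·4²·(4+3·8)/12³ = 35/27 kN
  M_B = -Pa²b/L² = -5·4²·8/12² = -40/9 kN·m
Load 2 — triangular load w₀=7 kN/m (0→w₀ over full span):
  R_A = 3w₀L/20 = 3·7·12/20 = 63/5 kN
  M_A = w₀L²/30 = 7·12²/30 = 168/5 kN·m
  R_B = 7w₀L/20 = 7·7·12/20 = 147/5 kN
  M_B = -w₀L²/20 = -7·12²/20 = -252/5 kN·m
Load 3 — point force P=18 kN at a=36/5 m (b=L-a=24/5):
  R_A = Pb²(3a+b)/L³ = 18·(24/5)²·(3·(36/5)+(24/5))/12³ = 792/125 kN
  M_A = Pab²/L² = 18·(36/5)·(24/5)²/12² = 2592/125 kN·m
  R_B = Pa²(a+3b)/L³ = 18·(36/5)²·((36/5)+3·(24/5))/12³ = 1458/125 kN
  M_B = -Pa²b/L² = -18·(36/5)²·(24/5)/12² = -3888/125 kN·m
Load 4 — applied couple M₀=2 kN·m at a=6 m (b=L-a=6):
  R_A = 6M₀ab/L³ = 6·2·6·6/12³ = 1/4 kN
  M_A = M₀b(2a-b)/L² = 2·6·(2·6-6)/12² = 1/2 kN·m
  R_B = -6M₀ab/L³ = -6·2·6·6/12³ = -1/4 kN
  M_B = M₀a(2b-a)/L² = 2·6·(2·6-6)/12² = 1/2 kN·m
Superposition: R_A = 309011/13500 kN, M_A = 143381/2250 kN·m, R_B = 568489/13500 kN, M_B = -192259/2250 kN·m

R_A = 309011/13500 kN, M_A = 143381/2250 kN·m, R_B = 568489/13500 kN, M_B = -192259/2250 kN·m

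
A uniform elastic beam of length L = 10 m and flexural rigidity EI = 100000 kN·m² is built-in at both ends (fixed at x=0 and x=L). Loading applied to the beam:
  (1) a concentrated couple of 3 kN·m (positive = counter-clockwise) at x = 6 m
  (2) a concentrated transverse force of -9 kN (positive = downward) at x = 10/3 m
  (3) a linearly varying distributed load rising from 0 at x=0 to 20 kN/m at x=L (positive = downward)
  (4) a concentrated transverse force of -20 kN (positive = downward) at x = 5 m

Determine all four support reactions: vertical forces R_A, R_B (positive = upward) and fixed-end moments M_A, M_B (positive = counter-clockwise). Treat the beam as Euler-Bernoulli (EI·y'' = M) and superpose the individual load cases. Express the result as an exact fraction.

Load 1 — applied couple M₀=3 kN·m at a=6 m (b=L-a=4):
  R_A = 6M₀ab/L³ = 6·3·6·4/10³ = 54/125 kN
  M_A = M₀b(2a-b)/L² = 3·4·(2·6-4)/10² = 24/25 kN·m
  R_B = -6M₀ab/L³ = -6·3·6·4/10³ = -54/125 kN
  M_B = M₀a(2b-a)/L² = 3·6·(2·4-6)/10² = 9/25 kN·m
Load 2 — point force P=-9 kN at a=10/3 m (b=L-a=20/3):
  R_A = Pb²(3a+b)/L³ = (-9)·(20/3)²·(3·(10/3)+(20/3))/10³ = -20/3 kN
  M_A = Pab²/L² = (-9)·(10/3)·(20/3)²/10² = -40/3 kN·m
  R_B = Pa²(a+3b)/L³ = (-9)·(10/3)²·((10/3)+3·(20/3))/10³ = -7/3 kN
  M_B = -Pa²b/L² = -(-9)·(10/3)²·(20/3)/10² = 20/3 kN·m
Load 3 — triangular load w₀=20 kN/m (0→w₀ over full span):
  R_A = 3w₀L/20 = 3·20·10/20 = 30 kN
  M_A = w₀L²/30 = 20·10²/30 = 200/3 kN·m
  R_B = 7w₀L/20 = 7·20·10/20 = 70 kN
  M_B = -w₀L²/20 = -20·10²/20 = -100 kN·m
Load 4 — point force P=-20 kN at a=5 m (b=L-a=5):
  R_A = Pb²(3a+b)/L³ = (-20)·5²·(3·5+5)/10³ = -10 kN
  M_A = Pab²/L² = (-20)·5·5²/10² = -25 kN·m
  R_B = Pa²(a+3b)/L³ = (-20)·5²·(5+3·5)/10³ = -10 kN
  M_B = -Pa²b/L² = -(-20)·5²·5/10² = 25 kN·m
Superposition: R_A = 5162/375 kN, M_A = 2197/75 kN·m, R_B = 21463/375 kN, M_B = -5098/75 kN·m

R_A = 5162/375 kN, M_A = 2197/75 kN·m, R_B = 21463/375 kN, M_B = -5098/75 kN·m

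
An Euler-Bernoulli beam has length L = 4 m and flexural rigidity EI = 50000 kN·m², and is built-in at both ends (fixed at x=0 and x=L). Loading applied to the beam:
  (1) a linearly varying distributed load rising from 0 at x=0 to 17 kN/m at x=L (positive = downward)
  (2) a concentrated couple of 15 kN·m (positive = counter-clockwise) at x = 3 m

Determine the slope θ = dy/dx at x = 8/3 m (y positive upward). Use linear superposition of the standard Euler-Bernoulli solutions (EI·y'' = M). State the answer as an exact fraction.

θ(8/3) = 13691/121500000 rad

Load 1 — triangular load w₀=17 kN/m (0→w₀ over full span):
  θ_1 = -w₀(2x(L-x)(L-2x)(x+2L)+x²(L-x)²)/(120LEI) = -17·(2·(8/3)·(4-(8/3))·(4-2·(8/3))·((8/3)+2·4)+(8/3)²·(4-(8/3))²)/(120·4·50000) = 238/3796875 rad
Load 2 — applied couple M₀=15 kN·m at a=3 m (b=L-a=1):
  θ_2 = (R_Ax²/2 - M_Ax)/EI  [x≤a] with R_A=135/32, M_A=75/16 = ((135/32)·(8/3)²/2 - (75/16)·(8/3))/50000 = 1/20000 rad
Superposition: θ = Σ θ_i = 13691/121500000 rad ≈ 0.000113 rad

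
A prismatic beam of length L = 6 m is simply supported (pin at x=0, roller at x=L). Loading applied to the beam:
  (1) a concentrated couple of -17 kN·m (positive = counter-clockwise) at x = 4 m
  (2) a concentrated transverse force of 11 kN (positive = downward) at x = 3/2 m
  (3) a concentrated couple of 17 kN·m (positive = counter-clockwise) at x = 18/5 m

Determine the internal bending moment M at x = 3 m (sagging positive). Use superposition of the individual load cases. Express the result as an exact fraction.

M(3) = 33/4 kN·m

Load 1 — applied couple M₀=-17 kN·m at a=4 m (b=L-a=2):
  M_1 = M₀x/L  [x≤a] = (-17)·3/6 = -17/2 kN·m
Load 2 — point force P=11 kN at a=3/2 m (b=L-a=9/2):
  M_2 = Pa(L-x)/L  [x>a] = 11·(3/2)·(6-3)/6 = 33/4 kN·m
Load 3 — applied couple M₀=17 kN·m at a=18/5 m (b=L-a=12/5):
  M_3 = M₀x/L  [x≤a] = 17·3/6 = 17/2 kN·m
Superposition: M = Σ M_i = 33/4 kN·m ≈ 8.250000 kN·m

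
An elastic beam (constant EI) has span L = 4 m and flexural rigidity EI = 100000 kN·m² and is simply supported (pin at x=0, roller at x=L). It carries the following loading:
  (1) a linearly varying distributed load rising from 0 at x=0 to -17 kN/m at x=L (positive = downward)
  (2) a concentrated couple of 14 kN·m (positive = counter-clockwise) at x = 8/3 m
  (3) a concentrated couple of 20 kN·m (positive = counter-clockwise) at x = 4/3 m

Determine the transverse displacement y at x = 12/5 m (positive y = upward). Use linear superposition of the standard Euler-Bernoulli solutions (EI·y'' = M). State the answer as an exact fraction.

Load 1 — triangular load w₀=-17 kN/m (0→w₀ over full span):
  y_1 = -w₀x(7L⁴-10L²x²+3x⁴)/(360LEI) = -(-17)·(12/5)·(7·4⁴-10·4²·(12/5)²+3·(12/5)⁴)/(360·4·100000) = 40256/146484375 m
Load 2 — applied couple M₀=14 kN·m at a=8/3 m (b=L-a=4/3):
  y_2 = (M₀x³/(6L)+C₁x)/EI  [x≤a] with C₁=M₀(3b²-L²)/(6L)=-56/9 = (14·(12/5)³/(6·4)+(-56/9)·(12/5))/100000 = -161/2343750 m
Load 3 — applied couple M₀=20 kN·m at a=4/3 m (b=L-a=8/3):
  y_3 = (M₀x³/(6L)-M₀(x-a)²/2+C₁x)/EI  [x>a] with C₁=M₀(3b²-L²)/(6L)=40/9 = (20·(12/5)³/(6·4)-20·((12/5)-(4/3))²/2+(40/9)·(12/5))/100000 = 76/703125 m
Superposition: y = Σ y_i = 276161/878906250 m ≈ 0.000314 m

y(12/5) = 276161/878906250 m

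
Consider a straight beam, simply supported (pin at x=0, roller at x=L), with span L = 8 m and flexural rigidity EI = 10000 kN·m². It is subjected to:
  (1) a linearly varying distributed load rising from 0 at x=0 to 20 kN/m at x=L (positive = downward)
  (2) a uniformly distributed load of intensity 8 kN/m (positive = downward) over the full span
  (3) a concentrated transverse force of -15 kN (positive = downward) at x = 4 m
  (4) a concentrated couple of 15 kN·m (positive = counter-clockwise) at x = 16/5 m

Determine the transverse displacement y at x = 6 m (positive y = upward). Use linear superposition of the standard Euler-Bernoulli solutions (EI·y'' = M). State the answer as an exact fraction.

y(6) = -17171/300000 m

Load 1 — triangular load w₀=20 kN/m (0→w₀ over full span):
  y_1 = -w₀x(7L⁴-10L²x²+3x⁴)/(360LEI) = -20·6·(7·8⁴-10·8²·6²+3·6⁴)/(360·8·10000) = -119/3000 m
Load 2 — uniform load w=8 kN/m over full span:
  y_2 = -wx(L³-2Lx²+x³)/(24EI) = -8·6·(8³-2·8·6²+6³)/(24·10000) = -19/625 m
Load 3 — point force P=-15 kN at a=4 m (b=L-a=4):
  y_3 = -Pa(L-x)(2Lx-a²-x²)/(6LEI)  [x>a] = -(-15)·4·(8-6)·(2·8·6-4²-6²)/(6·8·10000) = 11/1000 m
Load 4 — applied couple M₀=15 kN·m at a=16/5 m (b=L-a=24/5):
  y_4 = (M₀x³/(6L)-M₀(x-a)²/2+C₁x)/EI  [x>a] with C₁=M₀(3b²-L²)/(6L)=8/5 = (15·6³/(6·8)-15·(6-(16/5))²/2+(8/5)·6)/10000 = 183/100000 m
Superposition: y = Σ y_i = -17171/300000 m ≈ -0.057237 m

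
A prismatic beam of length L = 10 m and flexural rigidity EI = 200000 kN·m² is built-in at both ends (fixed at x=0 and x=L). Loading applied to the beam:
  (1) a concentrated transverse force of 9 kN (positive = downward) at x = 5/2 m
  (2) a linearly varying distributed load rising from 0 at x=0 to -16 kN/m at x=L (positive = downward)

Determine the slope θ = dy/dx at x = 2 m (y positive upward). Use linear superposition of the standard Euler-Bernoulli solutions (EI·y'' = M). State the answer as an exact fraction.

θ(2) = 5953/24000000 rad

Load 1 — point force P=9 kN at a=5/2 m (b=L-a=15/2):
  θ_1 = -Pb²x(2aL-(3a+b)x)/(2L³EI)  [x≤a] = -9·(15/2)²·2·(2·(5/2)·10-(3·(5/2)+(15/2))·2)/(2·10³·200000) = -81/1600000 rad
Load 2 — triangular load w₀=-16 kN/m (0→w₀ over full span):
  θ_2 = -w₀(2x(L-x)(L-2x)(x+2L)+x²(L-x)²)/(120LEI) = -(-16)·(2·2·(10-2)·(10-2·2)·(2+2·10)+2²·(10-2)²)/(120·10·200000) = 14/46875 rad
Superposition: θ = Σ θ_i = 5953/24000000 rad ≈ 0.000248 rad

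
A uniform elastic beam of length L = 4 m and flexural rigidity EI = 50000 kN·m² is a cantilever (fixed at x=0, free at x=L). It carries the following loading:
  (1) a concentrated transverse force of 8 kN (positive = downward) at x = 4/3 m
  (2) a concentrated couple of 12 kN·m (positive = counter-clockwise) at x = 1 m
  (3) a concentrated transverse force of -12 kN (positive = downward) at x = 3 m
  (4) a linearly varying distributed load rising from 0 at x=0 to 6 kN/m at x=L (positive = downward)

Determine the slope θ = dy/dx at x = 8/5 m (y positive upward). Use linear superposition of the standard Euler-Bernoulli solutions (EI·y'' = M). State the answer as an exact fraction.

θ(8/5) = 15299/70312500 rad

Load 1 — point force P=8 kN at a=4/3 m (b=L-a=8/3):
  θ_1 = -Pa²/(2EI)  [x>a] = -8·(4/3)²/(2·50000) = -4/28125 rad
Load 2 — applied couple M₀=12 kN·m at a=1 m (b=L-a=3):
  θ_2 = M₀a/EI  [x>a] = 12·1/50000 = 3/12500 rad
Load 3 — point force P=-12 kN at a=3 m (b=L-a=1):
  θ_3 = -Px(2a-x)/(2EI)  [x≤a] = -(-12)·(8/5)·(2·3-(8/5))/(2·50000) = 66/78125 rad
Load 4 — triangular load w₀=6 kN/m (0→w₀ over full span):
  θ_4 = (w₀Lx²/4-w₀L²x/3-w₀x⁴/(24L))/EI = (6·4·(8/5)²/4-6·4²·(8/5)/3-6·(8/5)⁴/(24·4))/50000 = -1416/1953125 rad
Superposition: θ = Σ θ_i = 15299/70312500 rad ≈ 0.000218 rad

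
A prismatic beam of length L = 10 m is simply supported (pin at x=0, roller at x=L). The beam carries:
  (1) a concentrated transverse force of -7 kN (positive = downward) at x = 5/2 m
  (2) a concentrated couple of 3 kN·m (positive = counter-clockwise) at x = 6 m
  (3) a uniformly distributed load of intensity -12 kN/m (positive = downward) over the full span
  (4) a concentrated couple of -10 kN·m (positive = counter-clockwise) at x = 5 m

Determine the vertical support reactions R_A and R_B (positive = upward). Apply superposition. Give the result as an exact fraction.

Load 1 — point force P=-7 kN at a=5/2 m (b=L-a=15/2):
  R_A = Pb/L = (-7)·(15/2)/10 = -21/4 kN
  R_B = Pa/L = (-7)·(5/2)/10 = -7/4 kN
Load 2 — applied couple M₀=3 kN·m at a=6 m (b=L-a=4):
  R_A = M₀/L = 3/10 kN
  R_B = -M₀/L = -3/10 kN
Load 3 — uniform load w=-12 kN/m over full span:
  R_A = wL/2 = (-12)·10/2 = -60 kN
  R_B = wL/2 = (-12)·10/2 = -60 kN
Load 4 — applied couple M₀=-10 kN·m at a=5 m (b=L-a=5):
  R_A = M₀/L = (-10)/10 = -1 kN
  R_B = -M₀/L = -(-10)/10 = 1 kN
Superposition: R_A = -1319/20 kN, R_B = -1221/20 kN

R_A = -1319/20 kN, R_B = -1221/20 kN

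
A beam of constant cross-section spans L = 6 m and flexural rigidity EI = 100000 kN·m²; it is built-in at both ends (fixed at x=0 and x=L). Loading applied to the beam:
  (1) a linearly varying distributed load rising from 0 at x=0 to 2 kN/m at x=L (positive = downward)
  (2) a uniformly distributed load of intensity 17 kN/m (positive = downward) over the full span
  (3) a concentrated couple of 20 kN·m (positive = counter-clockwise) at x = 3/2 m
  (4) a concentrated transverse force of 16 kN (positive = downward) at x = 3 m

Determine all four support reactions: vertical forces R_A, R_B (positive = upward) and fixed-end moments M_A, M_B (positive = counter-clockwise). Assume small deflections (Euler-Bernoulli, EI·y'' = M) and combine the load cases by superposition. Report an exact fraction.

Load 1 — triangular load w₀=2 kN/m (0→w₀ over full span):
  R_A = 3w₀L/20 = 3·2·6/20 = 9/5 kN
  M_A = w₀L²/30 = 2·6²/30 = 12/5 kN·m
  R_B = 7w₀L/20 = 7·2·6/20 = 21/5 kN
  M_B = -w₀L²/20 = -2·6²/20 = -18/5 kN·m
Load 2 — uniform load w=17 kN/m over full span:
  R_A = wL/2 = 17·6/2 = 51 kN
  M_A = wL²/12 = 17·6²/12 = 51 kN·m
  R_B = wL/2 = 17·6/2 = 51 kN
  M_B = -wL²/12 = -17·6²/12 = -51 kN·m
Load 3 — applied couple M₀=20 kN·m at a=3/2 m (b=L-a=9/2):
  R_A = 6M₀ab/L³ = 6·20·(3/2)·(9/2)/6³ = 15/4 kN
  M_A = M₀b(2a-b)/L² = 20·(9/2)·(2·(3/2)-(9/2))/6² = -15/4 kN·m
  R_B = -6M₀ab/L³ = -6·20·(3/2)·(9/2)/6³ = -15/4 kN
  M_B = M₀a(2b-a)/L² = 20·(3/2)·(2·(9/2)-(3/2))/6² = 25/4 kN·m
Load 4 — point force P=16 kN at a=3 m (b=L-a=3):
  R_A = Pb²(3a+b)/L³ = 16·3²·(3·3+3)/6³ = 8 kN
  M_A = Pab²/L² = 16·3·3²/6² = 12 kN·m
  R_B = Pa²(a+3b)/L³ = 16·3²·(3+3·3)/6³ = 8 kN
  M_B = -Pa²b/L² = -16·3²·3/6² = -12 kN·m
Superposition: R_A = 1291/20 kN, M_A = 1233/20 kN·m, R_B = 1189/20 kN, M_B = -1207/20 kN·m

R_A = 1291/20 kN, M_A = 1233/20 kN·m, R_B = 1189/20 kN, M_B = -1207/20 kN·m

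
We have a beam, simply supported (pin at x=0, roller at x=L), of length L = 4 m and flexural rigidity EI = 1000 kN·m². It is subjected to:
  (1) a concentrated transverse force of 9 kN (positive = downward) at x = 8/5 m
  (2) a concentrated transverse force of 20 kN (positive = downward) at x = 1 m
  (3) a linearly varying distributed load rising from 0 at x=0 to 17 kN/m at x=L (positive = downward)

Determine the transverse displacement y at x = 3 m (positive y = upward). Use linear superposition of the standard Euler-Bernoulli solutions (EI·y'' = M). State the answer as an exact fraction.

y(3) = -482443/12000000 m

Load 1 — point force P=9 kN at a=8/5 m (b=L-a=12/5):
  y_1 = -Pa(L-x)(2Lx-a²-x²)/(6LEI)  [x>a] = -9·(8/5)·(4-3)·(2·4·3-(8/5)²-3²)/(6·4·1000) = -933/125000 m
Load 2 — point force P=20 kN at a=1 m (b=L-a=3):
  y_2 = -Pa(L-x)(2Lx-a²-x²)/(6LEI)  [x>a] = -20·1·(4-3)·(2·4·3-1²-3²)/(6·4·1000) = -7/600 m
Load 3 — triangular load w₀=17 kN/m (0→w₀ over full span):
  y_3 = -w₀x(7L⁴-10L²x²+3x⁴)/(360LEI) = -17·3·(7·4⁴-10·4²·3²+3·3⁴)/(360·4·1000) = -2023/96000 m
Superposition: y = Σ y_i = -482443/12000000 m ≈ -0.040204 m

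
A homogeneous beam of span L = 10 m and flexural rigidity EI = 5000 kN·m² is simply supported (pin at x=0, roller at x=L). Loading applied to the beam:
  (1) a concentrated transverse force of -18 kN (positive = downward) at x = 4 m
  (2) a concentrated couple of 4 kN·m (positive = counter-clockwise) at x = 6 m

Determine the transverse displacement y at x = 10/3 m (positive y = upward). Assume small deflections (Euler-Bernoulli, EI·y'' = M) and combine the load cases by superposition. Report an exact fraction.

Load 1 — point force P=-18 kN at a=4 m (b=L-a=6):
  y_1 = -Pbx(L²-b²-x²)/(6LEI)  [x≤a] = -(-18)·6·(10/3)·(10²-6²-(10/3)²)/(6·10·5000) = 119/1875 m
Load 2 — applied couple M₀=4 kN·m at a=6 m (b=L-a=4):
  y_2 = (M₀x³/(6L)+C₁x)/EI  [x≤a] with C₁=M₀(3b²-L²)/(6L)=-52/15 = (4·(10/3)³/(6·10)+(-52/15)·(10/3))/5000 = -92/50625 m
Superposition: y = Σ y_i = 3121/50625 m ≈ 0.061649 m

y(10/3) = 3121/50625 m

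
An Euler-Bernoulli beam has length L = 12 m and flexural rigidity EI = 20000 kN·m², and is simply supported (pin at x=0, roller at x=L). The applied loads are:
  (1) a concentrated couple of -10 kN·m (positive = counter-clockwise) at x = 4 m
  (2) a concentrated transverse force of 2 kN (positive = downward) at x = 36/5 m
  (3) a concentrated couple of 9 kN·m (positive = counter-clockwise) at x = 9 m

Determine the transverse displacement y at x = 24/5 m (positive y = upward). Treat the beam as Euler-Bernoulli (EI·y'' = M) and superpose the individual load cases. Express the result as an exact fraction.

y(24/5) = -102003/12500000 m

Load 1 — applied couple M₀=-10 kN·m at a=4 m (b=L-a=8):
  y_1 = (M₀x³/(6L)-M₀(x-a)²/2+C₁x)/EI  [x>a] with C₁=M₀(3b²-L²)/(6L)=-20/3 = ((-10)·(24/5)³/(6·12)-(-10)·((24/5)-4)²/2+(-20/3)·(24/5))/20000 = -69/31250 m
Load 2 — point force P=2 kN at a=36/5 m (b=L-a=24/5):
  y_2 = -Pbx(L²-b²-x²)/(6LEI)  [x≤a] = -2·(24/5)·(24/5)·(12²-(24/5)²-(24/5)²)/(6·12·20000) = -1224/390625 m
Load 3 — applied couple M₀=9 kN·m at a=9 m (b=L-a=3):
  y_3 = (M₀x³/(6L)+C₁x)/EI  [x≤a] with C₁=M₀(3b²-L²)/(6L)=-117/8 = (9·(24/5)³/(6·12)+(-117/8)·(24/5))/20000 = -7047/2500000 m
Superposition: y = Σ y_i = -102003/12500000 m ≈ -0.008160 m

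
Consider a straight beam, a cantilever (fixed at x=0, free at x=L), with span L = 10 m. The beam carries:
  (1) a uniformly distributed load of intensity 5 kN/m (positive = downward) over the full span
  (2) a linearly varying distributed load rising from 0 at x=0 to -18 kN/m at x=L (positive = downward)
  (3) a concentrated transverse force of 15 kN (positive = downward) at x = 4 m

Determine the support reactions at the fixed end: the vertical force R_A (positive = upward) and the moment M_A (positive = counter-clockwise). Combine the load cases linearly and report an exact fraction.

R_A = -25 kN, M_A = -290 kN·m

Load 1 — uniform load w=5 kN/m over full span:
  R_A = wL = 5·10 = 50 kN
  M_A = wL²/2 = 5·10²/2 = 250 kN·m
Load 2 — triangular load w₀=-18 kN/m (0→w₀ over full span):
  R_A = w₀L/2 = (-18)·10/2 = -90 kN
  M_A = w₀L²/3 = (-18)·10²/3 = -600 kN·m
Load 3 — point force P=15 kN at a=4 m (b=L-a=6):
  R_A = P = 15 kN
  M_A = Pa = 15·4 = 60 kN·m
Superposition: R_A = -25 kN, M_A = -290 kN·m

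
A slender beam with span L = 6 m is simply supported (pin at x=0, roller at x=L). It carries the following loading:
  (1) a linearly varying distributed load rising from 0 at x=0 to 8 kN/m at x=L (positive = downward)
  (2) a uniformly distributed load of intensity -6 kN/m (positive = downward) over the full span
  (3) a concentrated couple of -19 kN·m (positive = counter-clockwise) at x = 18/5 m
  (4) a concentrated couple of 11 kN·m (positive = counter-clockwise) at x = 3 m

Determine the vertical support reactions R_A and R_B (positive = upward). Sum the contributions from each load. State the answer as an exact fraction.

R_A = -34/3 kN, R_B = -2/3 kN

Load 1 — triangular load w₀=8 kN/m (0→w₀ over full span):
  R_A = w₀L/6 = 8·6/6 = 8 kN
  R_B = w₀L/3 = 8·6/3 = 16 kN
Load 2 — uniform load w=-6 kN/m over full span:
  R_A = wL/2 = (-6)·6/2 = -18 kN
  R_B = wL/2 = (-6)·6/2 = -18 kN
Load 3 — applied couple M₀=-19 kN·m at a=18/5 m (b=L-a=12/5):
  R_A = M₀/L = (-19)/6 = -19/6 kN
  R_B = -M₀/L = -(-19)/6 = 19/6 kN
Load 4 — applied couple M₀=11 kN·m at a=3 m (b=L-a=3):
  R_A = M₀/L = 11/6 kN
  R_B = -M₀/L = -11/6 kN
Superposition: R_A = -34/3 kN, R_B = -2/3 kN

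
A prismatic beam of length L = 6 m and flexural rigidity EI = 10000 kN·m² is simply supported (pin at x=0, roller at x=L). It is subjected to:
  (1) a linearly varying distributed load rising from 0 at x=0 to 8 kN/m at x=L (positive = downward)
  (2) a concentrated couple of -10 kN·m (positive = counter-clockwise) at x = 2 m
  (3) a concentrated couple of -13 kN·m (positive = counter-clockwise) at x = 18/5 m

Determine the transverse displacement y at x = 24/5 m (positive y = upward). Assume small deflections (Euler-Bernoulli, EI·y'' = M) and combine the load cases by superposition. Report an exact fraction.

y(24/5) = -373309/78125000 m

Load 1 — triangular load w₀=8 kN/m (0→w₀ over full span):
  y_1 = -w₀x(7L⁴-10L²x²+3x⁴)/(360LEI) = -8·(24/5)·(7·6⁴-10·6²·(24/5)²+3·(24/5)⁴)/(360·6·10000) = -41148/9765625 m
Load 2 — applied couple M₀=-10 kN·m at a=2 m (b=L-a=4):
  y_2 = (M₀x³/(6L)-M₀(x-a)²/2+C₁x)/EI  [x>a] with C₁=M₀(3b²-L²)/(6L)=-10/3 = ((-10)·(24/5)³/(6·6)-(-10)·((24/5)-2)²/2+(-10/3)·(24/5))/10000 = -47/62500 m
Load 3 — applied couple M₀=-13 kN·m at a=18/5 m (b=L-a=12/5):
  y_3 = (M₀x³/(6L)-M₀(x-a)²/2+C₁x)/EI  [x>a] with C₁=M₀(3b²-L²)/(6L)=169/25 = ((-13)·(24/5)³/(6·6)-(-13)·((24/5)-(18/5))²/2+(169/25)·(24/5))/10000 = 117/625000 m
Superposition: y = Σ y_i = -373309/78125000 m ≈ -0.004778 m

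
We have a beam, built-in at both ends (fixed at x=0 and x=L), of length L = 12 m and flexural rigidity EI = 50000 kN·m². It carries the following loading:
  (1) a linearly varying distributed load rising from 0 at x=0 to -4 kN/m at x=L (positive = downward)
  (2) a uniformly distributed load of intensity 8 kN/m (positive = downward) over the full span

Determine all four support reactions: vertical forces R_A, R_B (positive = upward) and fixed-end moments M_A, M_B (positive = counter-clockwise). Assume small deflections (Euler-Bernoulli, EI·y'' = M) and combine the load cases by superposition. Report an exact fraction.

Load 1 — triangular load w₀=-4 kN/m (0→w₀ over full span):
  R_A = 3w₀L/20 = 3·(-4)·12/20 = -36/5 kN
  M_A = w₀L²/30 = (-4)·12²/30 = -96/5 kN·m
  R_B = 7w₀L/20 = 7·(-4)·12/20 = -84/5 kN
  M_B = -w₀L²/20 = -(-4)·12²/20 = 144/5 kN·m
Load 2 — uniform load w=8 kN/m over full span:
  R_A = wL/2 = 8·12/2 = 48 kN
  M_A = wL²/12 = 8·12²/12 = 96 kN·m
  R_B = wL/2 = 8·12/2 = 48 kN
  M_B = -wL²/12 = -8·12²/12 = -96 kN·m
Superposition: R_A = 204/5 kN, M_A = 384/5 kN·m, R_B = 156/5 kN, M_B = -336/5 kN·m

R_A = 204/5 kN, M_A = 384/5 kN·m, R_B = 156/5 kN, M_B = -336/5 kN·m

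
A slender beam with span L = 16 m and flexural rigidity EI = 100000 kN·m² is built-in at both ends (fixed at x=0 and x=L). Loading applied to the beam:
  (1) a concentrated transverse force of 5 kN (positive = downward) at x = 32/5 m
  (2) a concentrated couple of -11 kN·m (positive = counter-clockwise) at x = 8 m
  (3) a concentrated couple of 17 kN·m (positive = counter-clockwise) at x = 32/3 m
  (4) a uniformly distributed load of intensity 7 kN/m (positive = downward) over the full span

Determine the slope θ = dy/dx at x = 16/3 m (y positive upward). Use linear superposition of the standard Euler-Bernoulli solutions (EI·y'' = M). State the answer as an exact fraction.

θ(16/3) = -25619/12656250 rad

Load 1 — point force P=5 kN at a=32/5 m (b=L-a=48/5):
  θ_1 = -Pb²x(2aL-(3a+b)x)/(2L³EI)  [x≤a] = -5·(48/5)²·(16/3)·(2·(32/5)·16-(3·(32/5)+(48/5))·(16/3))/(2·16³·100000) = -12/78125 rad
Load 2 — applied couple M₀=-11 kN·m at a=8 m (b=L-a=8):
  θ_2 = (R_Ax²/2 - M_Ax)/EI  [x≤a] with R_A=-33/32, M_A=-11/4 = ((-33/32)·(16/3)²/2 - (-11/4)·(16/3))/100000 = 0 rad
Load 3 — applied couple M₀=17 kN·m at a=32/3 m (b=L-a=16/3):
  θ_3 = (R_Ax²/2 - M_Ax)/EI  [x≤a] with R_A=17/12, M_A=17/3 = ((17/12)·(16/3)²/2 - (17/3)·(16/3))/100000 = -17/168750 rad
Load 4 — uniform load w=7 kN/m over full span:
  θ_4 = -wx(L-x)(L-2x)/(12EI) = -7·(16/3)·(16-(16/3))·(16-2·(16/3))/(12·100000) = -448/253125 rad
Superposition: θ = Σ θ_i = -25619/12656250 rad ≈ -0.002024 rad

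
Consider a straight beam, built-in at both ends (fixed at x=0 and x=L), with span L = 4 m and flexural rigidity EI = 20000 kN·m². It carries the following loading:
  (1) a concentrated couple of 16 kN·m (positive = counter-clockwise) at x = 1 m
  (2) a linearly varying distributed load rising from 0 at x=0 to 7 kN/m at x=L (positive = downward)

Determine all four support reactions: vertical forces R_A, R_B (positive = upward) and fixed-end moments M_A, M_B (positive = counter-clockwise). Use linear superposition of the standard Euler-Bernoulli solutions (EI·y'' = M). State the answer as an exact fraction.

R_A = 87/10 kN, M_A = 11/15 kN·m, R_B = 53/10 kN, M_B = -3/5 kN·m

Load 1 — applied couple M₀=16 kN·m at a=1 m (b=L-a=3):
  R_A = 6M₀ab/L³ = 6·16·1·3/4³ = 9/2 kN
  M_A = M₀b(2a-b)/L² = 16·3·(2·1-3)/4² = -3 kN·m
  R_B = -6M₀ab/L³ = -6·16·1·3/4³ = -9/2 kN
  M_B = M₀a(2b-a)/L² = 16·1·(2·3-1)/4² = 5 kN·m
Load 2 — triangular load w₀=7 kN/m (0→w₀ over full span):
  R_A = 3w₀L/20 = 3·7·4/20 = 21/5 kN
  M_A = w₀L²/30 = 7·4²/30 = 56/15 kN·m
  R_B = 7w₀L/20 = 7·7·4/20 = 49/5 kN
  M_B = -w₀L²/20 = -7·4²/20 = -28/5 kN·m
Superposition: R_A = 87/10 kN, M_A = 11/15 kN·m, R_B = 53/10 kN, M_B = -3/5 kN·m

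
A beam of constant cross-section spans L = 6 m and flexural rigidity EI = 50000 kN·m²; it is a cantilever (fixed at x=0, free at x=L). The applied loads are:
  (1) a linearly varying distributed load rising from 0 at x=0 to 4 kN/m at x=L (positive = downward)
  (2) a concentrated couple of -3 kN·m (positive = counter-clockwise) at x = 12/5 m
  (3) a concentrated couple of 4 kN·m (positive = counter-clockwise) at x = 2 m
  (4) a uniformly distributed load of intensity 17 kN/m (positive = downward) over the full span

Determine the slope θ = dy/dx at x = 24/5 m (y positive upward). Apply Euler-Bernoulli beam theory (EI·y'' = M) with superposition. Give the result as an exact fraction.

Load 1 — triangular load w₀=4 kN/m (0→w₀ over full span):
  θ_1 = (w₀Lx²/4-w₀L²x/3-w₀x⁴/(24L))/EI = (4·6·(24/5)²/4-4·6²·(24/5)/3-4·(24/5)⁴/(24·6))/50000 = -4176/1953125 rad
Load 2 — applied couple M₀=-3 kN·m at a=12/5 m (b=L-a=18/5):
  θ_2 = M₀a/EI  [x>a] = (-3)·(12/5)/50000 = -9/62500 rad
Load 3 — applied couple M₀=4 kN·m at a=2 m (b=L-a=4):
  θ_3 = M₀a/EI  [x>a] = 4·2/50000 = 1/6250 rad
Load 4 — uniform load w=17 kN/m over full span:
  θ_4 = -wx(x²-3Lx+3L²)/(6EI) = -17·(24/5)·((24/5)²-3·6·(24/5)+3·6²)/(6·50000) = -4743/390625 rad
Superposition: θ = Σ θ_i = -111439/7812500 rad ≈ -0.014264 rad

θ(24/5) = -111439/7812500 rad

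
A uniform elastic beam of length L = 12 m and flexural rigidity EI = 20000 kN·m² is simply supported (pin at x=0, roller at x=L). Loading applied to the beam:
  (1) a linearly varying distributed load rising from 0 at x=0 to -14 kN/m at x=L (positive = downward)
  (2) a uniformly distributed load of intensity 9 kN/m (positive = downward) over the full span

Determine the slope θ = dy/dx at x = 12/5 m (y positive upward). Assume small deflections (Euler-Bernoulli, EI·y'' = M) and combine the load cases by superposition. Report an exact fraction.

θ(12/5) = -9519/1562500 rad

Load 1 — triangular load w₀=-14 kN/m (0→w₀ over full span):
  θ_1 = -w₀(7L⁴-30L²x²+15x⁴)/(360LEI) = -(-14)·(7·12⁴-30·12²·(12/5)²+15·(12/5)⁴)/(360·12·20000) = 7644/390625 rad
Load 2 — uniform load w=9 kN/m over full span:
  θ_2 = -w(L³-6Lx²+4x³)/(24EI) = -9·(12³-6·12·(12/5)²+4·(12/5)³)/(24·20000) = -8019/312500 rad
Superposition: θ = Σ θ_i = -9519/1562500 rad ≈ -0.006092 rad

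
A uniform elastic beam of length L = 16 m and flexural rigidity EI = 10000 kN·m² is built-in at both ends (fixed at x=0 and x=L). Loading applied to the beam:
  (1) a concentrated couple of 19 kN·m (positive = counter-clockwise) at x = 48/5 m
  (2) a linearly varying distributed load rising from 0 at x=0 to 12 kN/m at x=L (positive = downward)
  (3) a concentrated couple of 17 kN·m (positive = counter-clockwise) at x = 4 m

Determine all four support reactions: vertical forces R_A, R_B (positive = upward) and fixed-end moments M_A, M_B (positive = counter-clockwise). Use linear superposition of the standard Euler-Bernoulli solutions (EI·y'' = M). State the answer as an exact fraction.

R_A = 101457/3200 kN, M_A = 42117/400 kN·m, R_B = 205743/3200 kN, M_B = -58403/400 kN·m

Load 1 — applied couple M₀=19 kN·m at a=48/5 m (b=L-a=32/5):
  R_A = 6M₀ab/L³ = 6·19·(48/5)·(32/5)/16³ = 171/100 kN
  M_A = M₀b(2a-b)/L² = 19·(32/5)·(2·(48/5)-(32/5))/16² = 152/25 kN·m
  R_B = -6M₀ab/L³ = -6·19·(48/5)·(32/5)/16³ = -171/100 kN
  M_B = M₀a(2b-a)/L² = 19·(48/5)·(2·(32/5)-(48/5))/16² = 57/25 kN·m
Load 2 — triangular load w₀=12 kN/m (0→w₀ over full span):
  R_A = 3w₀L/20 = 3·12·16/20 = 144/5 kN
  M_A = w₀L²/30 = 12·16²/30 = 512/5 kN·m
  R_B = 7w₀L/20 = 7·12·16/20 = 336/5 kN
  M_B = -w₀L²/20 = -12·16²/20 = -768/5 kN·m
Load 3 — applied couple M₀=17 kN·m at a=4 m (b=L-a=12):
  R_A = 6M₀ab/L³ = 6·17·4·12/16³ = 153/128 kN
  M_A = M₀b(2a-b)/L² = 17·12·(2·4-12)/16² = -51/16 kN·m
  R_B = -6M₀ab/L³ = -6·17·4·12/16³ = -153/128 kN
  M_B = M₀a(2b-a)/L² = 17·4·(2·12-4)/16² = 85/16 kN·m
Superposition: R_A = 101457/3200 kN, M_A = 42117/400 kN·m, R_B = 205743/3200 kN, M_B = -58403/400 kN·m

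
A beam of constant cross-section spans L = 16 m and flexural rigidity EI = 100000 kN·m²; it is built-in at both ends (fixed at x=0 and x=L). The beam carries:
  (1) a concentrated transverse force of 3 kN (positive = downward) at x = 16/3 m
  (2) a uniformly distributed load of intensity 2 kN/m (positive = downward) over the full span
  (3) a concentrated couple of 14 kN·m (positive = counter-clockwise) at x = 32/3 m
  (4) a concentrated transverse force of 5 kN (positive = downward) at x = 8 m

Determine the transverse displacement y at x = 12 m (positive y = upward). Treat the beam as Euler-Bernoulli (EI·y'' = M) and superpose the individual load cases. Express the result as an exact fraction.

Load 1 — point force P=3 kN at a=16/3 m (b=L-a=32/3):
  y_1 = -Pa²(L-x)²(3bL-(3b+a)(L-x))/(6L³EI)  [x>a] = -3·(16/3)²·(16-12)²·(3·(32/3)·16-(3·(32/3)+(16/3))·(16-12))/(6·16³·100000) = -17/84375 m
Load 2 — uniform load w=2 kN/m over full span:
  y_2 = -wx²(L-x)²/(24EI) = -2·12²·(16-12)²/(24·100000) = -6/3125 m
Load 3 — applied couple M₀=14 kN·m at a=32/3 m (b=L-a=16/3):
  y_3 = (R_Ax³/6 - M_Ax²/2 - M₀(x-a)²/2)/EI  [x>a] with R_A=7/6, M_A=14/3 = ((7/6)·12³/6 - (14/3)·12²/2 - 14·(12-(32/3))²/2)/100000 = -7/56250 m
Load 4 — point force P=5 kN at a=8 m (b=L-a=8):
  y_4 = -Pa²(L-x)²(3bL-(3b+a)(L-x))/(6L³EI)  [x>a] = -5·8²·(16-12)²·(3·8·16-(3·8+8)·(16-12))/(6·16³·100000) = -1/1875 m
Superposition: y = Σ y_i = -469/168750 m ≈ -0.002779 m

y(12) = -469/168750 m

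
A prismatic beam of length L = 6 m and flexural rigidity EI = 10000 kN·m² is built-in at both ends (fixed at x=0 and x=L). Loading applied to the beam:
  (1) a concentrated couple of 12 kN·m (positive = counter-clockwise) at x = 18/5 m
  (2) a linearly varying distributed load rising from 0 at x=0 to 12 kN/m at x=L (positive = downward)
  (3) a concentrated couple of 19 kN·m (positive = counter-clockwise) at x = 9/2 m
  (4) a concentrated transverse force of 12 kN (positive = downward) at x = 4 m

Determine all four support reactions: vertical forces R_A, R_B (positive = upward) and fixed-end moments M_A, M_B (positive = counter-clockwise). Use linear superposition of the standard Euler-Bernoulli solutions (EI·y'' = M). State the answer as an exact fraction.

R_A = 73273/3600 kN, M_A = 35413/1200 kN·m, R_B = 99527/3600 kN, M_B = -41267/1200 kN·m

Load 1 — applied couple M₀=12 kN·m at a=18/5 m (b=L-a=12/5):
  R_A = 6M₀ab/L³ = 6·12·(18/5)·(12/5)/6³ = 72/25 kN
  M_A = M₀b(2a-b)/L² = 12·(12/5)·(2·(18/5)-(12/5))/6² = 96/25 kN·m
  R_B = -6M₀ab/L³ = -6·12·(18/5)·(12/5)/6³ = -72/25 kN
  M_B = M₀a(2b-a)/L² = 12·(18/5)·(2·(12/5)-(18/5))/6² = 36/25 kN·m
Load 2 — triangular load w₀=12 kN/m (0→w₀ over full span):
  R_A = 3w₀L/20 = 3·12·6/20 = 54/5 kN
  M_A = w₀L²/30 = 12·6²/30 = 72/5 kN·m
  R_B = 7w₀L/20 = 7·12·6/20 = 126/5 kN
  M_B = -w₀L²/20 = -12·6²/20 = -108/5 kN·m
Load 3 — applied couple M₀=19 kN·m at a=9/2 m (b=L-a=3/2):
  R_A = 6M₀ab/L³ = 6·19·(9/2)·(3/2)/6³ = 57/16 kN
  M_A = M₀b(2a-b)/L² = 19·(3/2)·(2·(9/2)-(3/2))/6² = 95/16 kN·m
  R_B = -6M₀ab/L³ = -6·19·(9/2)·(3/2)/6³ = -57/16 kN
  M_B = M₀a(2b-a)/L² = 19·(9/2)·(2·(3/2)-(9/2))/6² = -57/16 kN·m
Load 4 — point force P=12 kN at a=4 m (b=L-a=2):
  R_A = Pb²(3a+b)/L³ = 12·2²·(3·4+2)/6³ = 28/9 kN
  M_A = Pab²/L² = 12·4·2²/6² = 16/3 kN·m
  R_B = Pa²(a+3b)/L³ = 12·4²·(4+3·2)/6³ = 80/9 kN
  M_B = -Pa²b/L² = -12·4²·2/6² = -32/3 kN·m
Superposition: R_A = 73273/3600 kN, M_A = 35413/1200 kN·m, R_B = 99527/3600 kN, M_B = -41267/1200 kN·m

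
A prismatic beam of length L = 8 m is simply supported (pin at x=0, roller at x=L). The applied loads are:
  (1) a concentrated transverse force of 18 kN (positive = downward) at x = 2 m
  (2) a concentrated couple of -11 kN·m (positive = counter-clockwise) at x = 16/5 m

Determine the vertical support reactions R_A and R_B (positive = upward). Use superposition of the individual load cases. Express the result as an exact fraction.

Load 1 — point force P=18 kN at a=2 m (b=L-a=6):
  R_A = Pb/L = 18·6/8 = 27/2 kN
  R_B = Pa/L = 18·2/8 = 9/2 kN
Load 2 — applied couple M₀=-11 kN·m at a=16/5 m (b=L-a=24/5):
  R_A = M₀/L = (-11)/8 = -11/8 kN
  R_B = -M₀/L = -(-11)/8 = 11/8 kN
Superposition: R_A = 97/8 kN, R_B = 47/8 kN

R_A = 97/8 kN, R_B = 47/8 kN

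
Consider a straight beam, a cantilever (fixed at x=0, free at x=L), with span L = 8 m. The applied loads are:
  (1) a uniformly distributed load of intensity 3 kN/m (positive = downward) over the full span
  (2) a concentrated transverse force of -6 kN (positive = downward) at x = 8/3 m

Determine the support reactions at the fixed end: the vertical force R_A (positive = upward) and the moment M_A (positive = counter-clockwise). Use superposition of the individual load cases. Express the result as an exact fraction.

R_A = 18 kN, M_A = 80 kN·m

Load 1 — uniform load w=3 kN/m over full span:
  R_A = wL = 3·8 = 24 kN
  M_A = wL²/2 = 3·8²/2 = 96 kN·m
Load 2 — point force P=-6 kN at a=8/3 m (b=L-a=16/3):
  R_A = P = (-6) = -6 kN
  M_A = Pa = (-6)·(8/3) = -16 kN·m
Superposition: R_A = 18 kN, M_A = 80 kN·m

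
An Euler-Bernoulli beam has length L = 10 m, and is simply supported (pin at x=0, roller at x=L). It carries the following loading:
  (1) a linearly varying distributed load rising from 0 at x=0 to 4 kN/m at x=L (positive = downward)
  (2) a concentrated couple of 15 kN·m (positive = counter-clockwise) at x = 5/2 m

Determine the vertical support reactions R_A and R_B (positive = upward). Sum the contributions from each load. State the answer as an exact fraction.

R_A = 49/6 kN, R_B = 71/6 kN

Load 1 — triangular load w₀=4 kN/m (0→w₀ over full span):
  R_A = w₀L/6 = 4·10/6 = 20/3 kN
  R_B = w₀L/3 = 4·10/3 = 40/3 kN
Load 2 — applied couple M₀=15 kN·m at a=5/2 m (b=L-a=15/2):
  R_A = M₀/L = 15/10 = 3/2 kN
  R_B = -M₀/L = -15/10 = -3/2 kN
Superposition: R_A = 49/6 kN, R_B = 71/6 kN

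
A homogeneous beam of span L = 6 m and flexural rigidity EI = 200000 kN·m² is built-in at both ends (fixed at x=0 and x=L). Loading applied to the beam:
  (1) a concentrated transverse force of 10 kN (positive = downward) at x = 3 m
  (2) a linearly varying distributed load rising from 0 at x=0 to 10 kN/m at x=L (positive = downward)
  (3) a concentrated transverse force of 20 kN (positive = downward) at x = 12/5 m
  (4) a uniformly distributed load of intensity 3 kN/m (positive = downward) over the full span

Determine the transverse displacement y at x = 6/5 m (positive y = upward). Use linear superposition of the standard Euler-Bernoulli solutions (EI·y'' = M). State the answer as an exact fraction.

Load 1 — point force P=10 kN at a=3 m (b=L-a=3):
  y_1 = -Pb²x²(3aL-(3a+b)x)/(6L³EI)  [x≤a] = -10·3²·(6/5)²·(3·3·6-(3·3+3)·(6/5))/(6·6³·200000) = -99/5000000 m
Load 2 — triangular load w₀=10 kN/m (0→w₀ over full span):
  y_2 = -w₀x²(L-x)²(x+2L)/(120LEI) = -10·(6/5)²·(6-(6/5))²·((6/5)+2·6)/(120·6·200000) = -297/9765625 m
Load 3 — point force P=20 kN at a=12/5 m (b=L-a=18/5):
  y_3 = -Pb²x²(3aL-(3a+b)x)/(6L³EI)  [x≤a] = -20·(18/5)²·(6/5)²·(3·(12/5)·6-(3·(12/5)+(18/5))·(6/5))/(6·6³·200000) = -1701/39062500 m
Load 4 — uniform load w=3 kN/m over full span:
  y_4 = -wx²(L-x)²/(24EI) = -3·(6/5)²·(6-(6/5))²/(24·200000) = -81/3906250 m
Superposition: y = Σ y_i = -71559/625000000 m ≈ -0.000114 m

y(6/5) = -71559/625000000 m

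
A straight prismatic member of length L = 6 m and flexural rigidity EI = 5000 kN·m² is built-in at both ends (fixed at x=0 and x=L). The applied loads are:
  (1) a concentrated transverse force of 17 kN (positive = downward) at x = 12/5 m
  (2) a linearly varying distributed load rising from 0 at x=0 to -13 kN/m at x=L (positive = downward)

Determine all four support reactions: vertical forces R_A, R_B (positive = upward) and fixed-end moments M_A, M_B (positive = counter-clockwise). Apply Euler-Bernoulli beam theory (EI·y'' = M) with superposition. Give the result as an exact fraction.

R_A = -171/250 kN, M_A = -114/125 kN·m, R_B = -5329/250 kN, M_B = 1701/125 kN·m

Load 1 — point force P=17 kN at a=12/5 m (b=L-a=18/5):
  R_A = Pb²(3a+b)/L³ = 17·(18/5)²·(3·(12/5)+(18/5))/6³ = 1377/125 kN
  M_A = Pab²/L² = 17·(12/5)·(18/5)²/6² = 1836/125 kN·m
  R_B = Pa²(a+3b)/L³ = 17·(12/5)²·((12/5)+3·(18/5))/6³ = 748/125 kN
  M_B = -Pa²b/L² = -17·(12/5)²·(18/5)/6² = -1224/125 kN·m
Load 2 — triangular load w₀=-13 kN/m (0→w₀ over full span):
  R_A = 3w₀L/20 = 3·(-13)·6/20 = -117/10 kN
  M_A = w₀L²/30 = (-13)·6²/30 = -78/5 kN·m
  R_B = 7w₀L/20 = 7·(-13)·6/20 = -273/10 kN
  M_B = -w₀L²/20 = -(-13)·6²/20 = 117/5 kN·m
Superposition: R_A = -171/250 kN, M_A = -114/125 kN·m, R_B = -5329/250 kN, M_B = 1701/125 kN·m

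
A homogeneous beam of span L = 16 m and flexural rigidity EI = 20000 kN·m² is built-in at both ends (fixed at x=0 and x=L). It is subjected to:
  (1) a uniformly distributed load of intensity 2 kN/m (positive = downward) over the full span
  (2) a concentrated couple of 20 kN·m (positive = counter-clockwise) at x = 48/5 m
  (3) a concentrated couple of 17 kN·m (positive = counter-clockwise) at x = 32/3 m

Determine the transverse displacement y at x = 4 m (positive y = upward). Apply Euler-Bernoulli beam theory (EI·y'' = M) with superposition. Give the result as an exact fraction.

y(4) = -143/11250 m

Load 1 — uniform load w=2 kN/m over full span:
  y_1 = -wx²(L-x)²/(24EI) = -2·4²·(16-4)²/(24·20000) = -6/625 m
Load 2 — applied couple M₀=20 kN·m at a=48/5 m (b=L-a=32/5):
  y_2 = (R_Ax³/6 - M_Ax²/2)/EI  [x≤a] with R_A=9/5, M_A=32/5 = ((9/5)·4³/6 - (32/5)·4²/2)/20000 = -1/625 m
Load 3 — applied couple M₀=17 kN·m at a=32/3 m (b=L-a=16/3):
  y_3 = (R_Ax³/6 - M_Ax²/2)/EI  [x≤a] with R_A=17/12, M_A=17/3 = ((17/12)·4³/6 - (17/3)·4²/2)/20000 = -17/11250 m
Superposition: y = Σ y_i = -143/11250 m ≈ -0.012711 m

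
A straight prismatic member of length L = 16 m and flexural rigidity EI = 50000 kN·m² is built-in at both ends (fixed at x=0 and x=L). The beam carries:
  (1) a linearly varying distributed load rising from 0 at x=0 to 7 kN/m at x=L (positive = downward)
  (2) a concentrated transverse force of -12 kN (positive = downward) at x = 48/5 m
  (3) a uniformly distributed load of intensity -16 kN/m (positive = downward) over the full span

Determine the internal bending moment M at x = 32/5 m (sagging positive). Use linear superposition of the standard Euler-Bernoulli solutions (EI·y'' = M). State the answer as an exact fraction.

Load 1 — triangular load w₀=7 kN/m (0→w₀ over full span):
  M_1 = 3w₀Lx/20 - w₀L²/30 - w₀x³/(6L) = 3·7·16·(32/5)/20 - 7·16²/30 - 7·(32/5)³/(6·16) = 3584/125 kN·m
Load 2 — point force P=-12 kN at a=48/5 m (b=L-a=32/5):
  M_2 = Pb²(3a+b)x/L³ - Pab²/L²  [x≤a] = (-12)·(32/5)²·(3·(48/5)+(32/5))·(32/5)/16³ - (-12)·(48/5)·(32/5)²/16² = -5376/625 kN·m
Load 3 — uniform load w=-16 kN/m over full span:
  M_3 = wLx/2 - wL²/12 - wx²/2 = (-16)·16·(32/5)/2 - (-16)·16²/12 - (-16)·(32/5)²/2 = -11264/75 kN·m
Superposition: M = Σ M_i = -243968/1875 kN·m ≈ -130.116267 kN·m

M(32/5) = -243968/1875 kN·m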